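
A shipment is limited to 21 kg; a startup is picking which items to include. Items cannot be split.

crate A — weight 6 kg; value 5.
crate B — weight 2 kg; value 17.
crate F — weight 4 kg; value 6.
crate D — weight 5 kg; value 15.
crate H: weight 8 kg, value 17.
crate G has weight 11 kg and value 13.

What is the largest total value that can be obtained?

crate B + crate F + crate D + crate H: weight 2 + 4 + 5 + 8 = 19 ≤ 21, value 17 + 6 + 15 + 17 = 55.
crate A + crate B + crate D + crate H: weight 6 + 2 + 5 + 8 = 21 ≤ 21, value 5 + 17 + 15 + 17 = 54.
Best is crate B, crate F, crate D, and crate H with total value 55.

55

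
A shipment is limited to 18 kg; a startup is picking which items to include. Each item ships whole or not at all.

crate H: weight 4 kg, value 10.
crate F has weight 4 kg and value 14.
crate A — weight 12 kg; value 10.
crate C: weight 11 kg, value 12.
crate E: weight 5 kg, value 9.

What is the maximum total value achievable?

Allowing fractional choices, the relaxed optimum would be about 38.5, but items are indivisible.
crate F + crate C: weight 4 + 11 = 15 ≤ 18, value 14 + 12 = 26.
crate H + crate F: weight 4 + 4 = 8 ≤ 18, value 10 + 14 = 24.
crate H + crate F + crate E: weight 4 + 4 + 5 = 13 ≤ 18, value 10 + 14 + 9 = 33.
Best is crate H, crate F, and crate E with total value 33.

33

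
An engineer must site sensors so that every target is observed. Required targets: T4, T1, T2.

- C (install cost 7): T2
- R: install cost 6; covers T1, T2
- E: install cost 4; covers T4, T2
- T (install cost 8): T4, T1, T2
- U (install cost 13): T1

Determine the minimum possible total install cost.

8

The greedy cost-per-new-target heuristic would pick E and R for 10, but a cheaper cover exists.
T alone covers T4, T1, T2 — every target.
Total install cost: 8.
No cover costs less than 8.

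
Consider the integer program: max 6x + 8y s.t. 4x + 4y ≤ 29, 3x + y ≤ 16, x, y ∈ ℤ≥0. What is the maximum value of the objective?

The continuous relaxation peaks at (0, 7.25) with value 58.00; rounding to a feasible lattice point costs some objective.
(x,y)=(0,7): 4·0+4·7=28≤29, 3·0+1·7=7≤16, objective 56.
(x,y)=(1,6): 4·1+4·6=28≤29, 3·1+1·6=9≤16, objective 54.
Maximum is 56 at (x,y)=(0,7).

56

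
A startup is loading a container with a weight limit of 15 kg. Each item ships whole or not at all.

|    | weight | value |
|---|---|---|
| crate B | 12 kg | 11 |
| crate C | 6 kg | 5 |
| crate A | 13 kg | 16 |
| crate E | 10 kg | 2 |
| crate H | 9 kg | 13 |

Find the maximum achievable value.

18

Allowing fractional choices, the relaxed optimum would be about 20.4, but items are indivisible.
crate A: weight 13 ≤ 15, value 16.
crate H: weight 9 ≤ 15, value 13.
crate C + crate H: weight 6 + 9 = 15 ≤ 15, value 5 + 13 = 18.
Best is crate C and crate H with total value 18.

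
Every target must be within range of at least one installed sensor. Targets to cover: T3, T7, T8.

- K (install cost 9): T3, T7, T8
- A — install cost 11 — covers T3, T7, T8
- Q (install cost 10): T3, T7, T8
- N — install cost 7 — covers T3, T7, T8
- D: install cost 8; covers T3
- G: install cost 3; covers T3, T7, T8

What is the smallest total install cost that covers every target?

This is an integer covering problem.
G alone covers T3, T7, T8 — every target.
Total install cost: 3.

3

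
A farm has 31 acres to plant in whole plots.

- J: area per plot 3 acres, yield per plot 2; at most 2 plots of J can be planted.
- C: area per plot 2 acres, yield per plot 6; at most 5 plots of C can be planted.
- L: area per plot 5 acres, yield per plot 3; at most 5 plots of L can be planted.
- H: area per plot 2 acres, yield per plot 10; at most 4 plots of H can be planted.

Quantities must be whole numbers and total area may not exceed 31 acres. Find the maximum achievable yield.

Take 1×J, 5×C, 2×L, and 4×H: area 31 ≤ 31, yield 1·2 + 5·6 + 2·3 + 4·10 = 78.
H has the best ratio (10/2) and is taken to its limit of 4; remaining capacity is filled optimally with the others.

78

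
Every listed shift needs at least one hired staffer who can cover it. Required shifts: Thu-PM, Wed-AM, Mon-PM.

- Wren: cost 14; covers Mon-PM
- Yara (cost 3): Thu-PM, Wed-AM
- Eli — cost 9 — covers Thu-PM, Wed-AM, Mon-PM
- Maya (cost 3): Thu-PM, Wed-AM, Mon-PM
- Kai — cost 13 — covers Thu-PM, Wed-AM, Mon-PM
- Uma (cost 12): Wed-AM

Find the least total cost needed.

3

Maya alone covers Thu-PM, Wed-AM, Mon-PM — every shift.
Total cost: 3.
No cover costs less than 3.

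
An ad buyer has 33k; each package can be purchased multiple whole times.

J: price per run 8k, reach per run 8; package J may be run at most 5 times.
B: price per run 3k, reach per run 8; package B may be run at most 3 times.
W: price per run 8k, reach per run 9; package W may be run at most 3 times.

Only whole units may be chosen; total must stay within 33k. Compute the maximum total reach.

This is a bounded integer knapsack.
3×B and 3×W: price 33 ≤ 33, reach 3·8 + 3·9 = 51.
1×J, 3×B, and 2×W: price 33 ≤ 33, reach 1·8 + 3·8 + 2·9 = 50.
Best is 51.

51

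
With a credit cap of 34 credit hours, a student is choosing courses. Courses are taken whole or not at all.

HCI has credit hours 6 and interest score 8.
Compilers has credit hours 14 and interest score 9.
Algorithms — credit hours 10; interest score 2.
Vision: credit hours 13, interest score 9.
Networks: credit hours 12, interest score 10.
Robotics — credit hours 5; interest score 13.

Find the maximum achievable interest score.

33

This is an integer program with binary decision variables.
Take HCI, Algorithms, Networks, and Robotics: credit hours 6 + 10 + 12 + 5 = 33 ≤ 34, interest score 8 + 2 + 10 + 13 = 33.
No other feasible combination does better.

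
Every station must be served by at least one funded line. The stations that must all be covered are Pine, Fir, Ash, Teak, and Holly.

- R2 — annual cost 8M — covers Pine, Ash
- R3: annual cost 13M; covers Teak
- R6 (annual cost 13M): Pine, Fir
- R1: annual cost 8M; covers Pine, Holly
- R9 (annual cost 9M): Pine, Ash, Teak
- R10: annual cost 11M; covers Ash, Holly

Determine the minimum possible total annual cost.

Choose R6, R1, and R9: together they cover Pine, Fir, Ash, Teak, Holly — every station.
Total annual cost: 13 + 8 + 9 = 30.
No cover costs less than 30.

30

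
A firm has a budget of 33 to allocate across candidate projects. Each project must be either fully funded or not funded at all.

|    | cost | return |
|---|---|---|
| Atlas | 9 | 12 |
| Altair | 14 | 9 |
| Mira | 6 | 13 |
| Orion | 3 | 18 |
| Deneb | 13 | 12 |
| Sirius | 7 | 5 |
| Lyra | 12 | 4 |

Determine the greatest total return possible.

55

Take Atlas, Mira, Orion, and Deneb: cost 9 + 6 + 3 + 13 = 31 ≤ 33, return 12 + 13 + 18 + 12 = 55.
No other feasible combination does better.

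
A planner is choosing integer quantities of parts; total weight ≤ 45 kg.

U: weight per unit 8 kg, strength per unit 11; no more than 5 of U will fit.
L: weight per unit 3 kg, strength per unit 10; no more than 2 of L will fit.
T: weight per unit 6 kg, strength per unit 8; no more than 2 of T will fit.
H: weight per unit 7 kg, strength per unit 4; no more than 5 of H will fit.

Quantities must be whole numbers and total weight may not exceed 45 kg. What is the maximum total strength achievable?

L has the best ratio (10/3); taking only L gives at most 2×10 = 20 (stopped by the supply cap of 2).
Mixing does better — 4×U, 2×L, and 1×T: weight 44 ≤ 45, strength 4·11 + 2·10 + 1·8 = 72.

72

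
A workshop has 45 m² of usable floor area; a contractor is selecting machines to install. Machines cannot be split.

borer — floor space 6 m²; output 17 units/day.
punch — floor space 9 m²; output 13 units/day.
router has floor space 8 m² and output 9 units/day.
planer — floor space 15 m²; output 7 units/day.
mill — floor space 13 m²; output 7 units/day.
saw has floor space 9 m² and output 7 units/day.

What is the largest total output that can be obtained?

borer + punch + router + saw: floor space 6 + 9 + 8 + 9 = 32 ≤ 45, output 17 + 13 + 9 + 7 = 46.
borer + punch + router + mill: floor space 6 + 9 + 8 + 13 = 36 ≤ 45, output 17 + 13 + 9 + 7 = 46.
borer + punch + router + mill + saw: floor space 6 + 9 + 8 + 13 + 9 = 45 ≤ 45, output 17 + 13 + 9 + 7 + 7 = 53.
Best is borer, punch, router, mill, and saw with total output 53.

53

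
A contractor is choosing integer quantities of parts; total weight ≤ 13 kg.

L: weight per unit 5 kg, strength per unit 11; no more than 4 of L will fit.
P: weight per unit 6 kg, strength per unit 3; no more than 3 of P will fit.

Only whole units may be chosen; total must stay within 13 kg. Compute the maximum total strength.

22

Take 2×L: weight 10 ≤ 13, strength 2·11 = 22.
No other integer combination yields more.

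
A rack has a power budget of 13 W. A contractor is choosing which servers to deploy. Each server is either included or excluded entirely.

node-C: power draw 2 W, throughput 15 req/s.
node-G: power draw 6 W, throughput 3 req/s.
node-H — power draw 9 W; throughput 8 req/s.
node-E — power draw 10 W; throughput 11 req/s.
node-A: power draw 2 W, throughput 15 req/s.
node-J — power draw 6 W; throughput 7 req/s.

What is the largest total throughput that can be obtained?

This is an integer program with binary decision variables.
Allowing fractional choices, the relaxed optimum would be about 40.3, but servers are indivisible.
node-C + node-A + node-J: power draw 2 + 2 + 6 = 10 ≤ 13, throughput 15 + 15 + 7 = 37.
node-C + node-H + node-A: power draw 2 + 9 + 2 = 13 ≤ 13, throughput 15 + 8 + 15 = 38.
Best is node-C, node-H, and node-A with total throughput 38.

38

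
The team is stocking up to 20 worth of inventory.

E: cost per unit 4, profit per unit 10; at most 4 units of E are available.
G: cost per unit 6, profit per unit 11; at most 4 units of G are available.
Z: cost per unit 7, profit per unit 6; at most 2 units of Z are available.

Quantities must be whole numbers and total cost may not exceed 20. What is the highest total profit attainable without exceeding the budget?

42

E has the best ratio (10/4); taking only E gives at most 4×10 = 40 (stopped by the supply cap of 4).
Mixing does better — 2×E and 2×G: cost 20 ≤ 20, profit 2·10 + 2·11 = 42.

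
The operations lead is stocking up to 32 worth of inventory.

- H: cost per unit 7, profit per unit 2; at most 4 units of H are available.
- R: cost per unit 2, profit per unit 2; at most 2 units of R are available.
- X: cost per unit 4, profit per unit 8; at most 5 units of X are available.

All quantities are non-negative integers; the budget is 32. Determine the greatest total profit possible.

1×H, 2×R, and 5×X: cost 31 ≤ 32, profit 1·2 + 2·2 + 5·8 = 46.
2×R and 5×X: cost 24 ≤ 32, profit 2·2 + 5·8 = 44.
Best is 46.

46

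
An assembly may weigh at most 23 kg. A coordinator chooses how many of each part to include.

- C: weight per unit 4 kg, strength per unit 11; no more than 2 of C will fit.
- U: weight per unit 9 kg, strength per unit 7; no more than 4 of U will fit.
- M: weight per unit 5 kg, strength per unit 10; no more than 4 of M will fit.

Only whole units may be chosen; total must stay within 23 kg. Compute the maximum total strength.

Take 2×C and 3×M: weight 23 ≤ 23, strength 2·11 + 3·10 = 52.
C has the best ratio (11/4) and is taken to its limit of 2; remaining capacity is filled optimally with the others.

52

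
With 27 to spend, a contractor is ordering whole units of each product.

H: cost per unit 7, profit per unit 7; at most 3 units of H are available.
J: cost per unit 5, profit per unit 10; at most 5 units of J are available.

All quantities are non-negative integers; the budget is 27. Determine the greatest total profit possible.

This is a bounded integer knapsack.
J has the best ratio (10/5); taking only J gives at most 5×10 = 50 (stopped by the cost limit).
Optimal: 5×J: cost 25 ≤ 27, profit 5·10 = 50.

50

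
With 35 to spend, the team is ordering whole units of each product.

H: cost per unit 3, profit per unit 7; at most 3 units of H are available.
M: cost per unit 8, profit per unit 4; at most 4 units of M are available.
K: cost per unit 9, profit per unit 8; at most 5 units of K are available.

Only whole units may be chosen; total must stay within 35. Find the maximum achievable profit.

3×H, 1×M, and 2×K: cost 35 ≤ 35, profit 3·7 + 1·4 + 2·8 = 41.
2×H and 3×K: cost 33 ≤ 35, profit 2·7 + 3·8 = 38.
Best is 41.

41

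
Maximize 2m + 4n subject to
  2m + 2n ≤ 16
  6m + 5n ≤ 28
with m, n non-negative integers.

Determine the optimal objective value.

20

(m,n)=(0,5): 2·0+2·5=10≤16, 6·0+5·5=25≤28, objective 20.
(m,n)=(1,4): 2·1+2·4=10≤16, 6·1+5·4=26≤28, objective 18.
(m,n)=(0,4): 2·0+2·4=8≤16, 6·0+5·4=20≤28, objective 16.
Maximum is 20 at (m,n)=(0,5).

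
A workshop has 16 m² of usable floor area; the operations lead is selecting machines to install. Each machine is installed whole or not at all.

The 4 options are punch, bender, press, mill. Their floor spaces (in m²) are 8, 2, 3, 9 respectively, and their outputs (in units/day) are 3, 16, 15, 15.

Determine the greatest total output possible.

Allowing fractional choices, the relaxed optimum would be about 46.8, but machines are indivisible.
bender + press + mill: floor space 2 + 3 + 9 = 14 ≤ 16, output 16 + 15 + 15 = 46.
punch + bender + press: floor space 8 + 2 + 3 = 13 ≤ 16, output 3 + 16 + 15 = 34.
bender + press: floor space 2 + 3 = 5 ≤ 16, output 16 + 15 = 31.
Best is bender, press, and mill with total output 46.

46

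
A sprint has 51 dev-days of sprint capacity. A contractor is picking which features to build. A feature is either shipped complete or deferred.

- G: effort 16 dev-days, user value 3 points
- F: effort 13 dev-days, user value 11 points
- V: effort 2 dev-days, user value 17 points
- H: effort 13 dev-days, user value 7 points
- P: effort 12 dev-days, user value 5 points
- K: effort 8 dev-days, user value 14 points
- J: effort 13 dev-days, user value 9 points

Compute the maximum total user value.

58

Treat it as a binary knapsack problem.
F + V + H + K + J: effort 13 + 2 + 13 + 8 + 13 = 49 ≤ 51, user value 11 + 17 + 7 + 14 + 9 = 58.
F + V + P + K + J: effort 13 + 2 + 12 + 8 + 13 = 48 ≤ 51, user value 11 + 17 + 5 + 14 + 9 = 56.
Best is F, V, H, K, and J with total user value 58.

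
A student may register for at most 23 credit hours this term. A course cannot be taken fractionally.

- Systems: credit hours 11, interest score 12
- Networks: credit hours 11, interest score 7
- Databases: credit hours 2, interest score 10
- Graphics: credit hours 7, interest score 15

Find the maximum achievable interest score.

Treat it as a binary knapsack problem.
Networks + Databases + Graphics: credit hours 11 + 2 + 7 = 20 ≤ 23, interest score 7 + 10 + 15 = 32.
Systems + Graphics: credit hours 11 + 7 = 18 ≤ 23, interest score 12 + 15 = 27.
Systems + Databases + Graphics: credit hours 11 + 2 + 7 = 20 ≤ 23, interest score 12 + 10 + 15 = 37.
Best is Systems, Databases, and Graphics with total interest score 37.

37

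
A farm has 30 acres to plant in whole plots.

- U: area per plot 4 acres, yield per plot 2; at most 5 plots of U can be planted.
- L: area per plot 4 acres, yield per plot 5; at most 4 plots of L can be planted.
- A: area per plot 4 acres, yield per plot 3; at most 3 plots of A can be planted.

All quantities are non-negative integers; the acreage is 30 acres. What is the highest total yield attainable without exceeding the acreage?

29

1×U, 4×L, and 2×A: area 28 ≤ 30, yield 1·2 + 4·5 + 2·3 = 28.
4×L and 3×A: area 28 ≤ 30, yield 4·5 + 3·3 = 29.
Best is 29.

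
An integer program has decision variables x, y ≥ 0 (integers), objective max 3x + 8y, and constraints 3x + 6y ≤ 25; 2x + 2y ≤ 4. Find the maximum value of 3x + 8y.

(x,y)=(0,2): 3·0+6·2=12≤25, 2·0+2·2=4≤4, objective 16.
(x,y)=(1,1): 3·1+6·1=9≤25, 2·1+2·1=4≤4, objective 11.
(x,y)=(0,1): 3·0+6·1=6≤25, 2·0+2·1=2≤4, objective 8.
Maximum is 16 at (x,y)=(0,2).

16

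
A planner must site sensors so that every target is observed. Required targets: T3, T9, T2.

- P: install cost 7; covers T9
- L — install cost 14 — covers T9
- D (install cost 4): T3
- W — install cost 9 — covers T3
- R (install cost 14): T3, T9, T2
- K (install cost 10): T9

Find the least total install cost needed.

This is an integer covering problem.
The greedy cost-per-new-target heuristic would pick D, P, and R for 25, but a cheaper cover exists.
R alone covers T3, T9, T2 — every target.
Total install cost: 14.
No cover costs less than 14.

14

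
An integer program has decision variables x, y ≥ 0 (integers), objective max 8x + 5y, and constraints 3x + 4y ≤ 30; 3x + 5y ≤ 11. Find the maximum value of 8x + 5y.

24

Relaxing integrality, the LP optimum is 29.33 at (x,y) = (3.67, 0), which is not an integer point.
(x,y)=(3,0): 3·3+4·0=9≤30, 3·3+5·0=9≤11, objective 24.
(x,y)=(2,1): 3·2+4·1=10≤30, 3·2+5·1=11≤11, objective 21.
(x,y)=(2,0): 3·2+4·0=6≤30, 3·2+5·0=6≤11, objective 16.
Maximum is 24 at (x,y)=(3,0).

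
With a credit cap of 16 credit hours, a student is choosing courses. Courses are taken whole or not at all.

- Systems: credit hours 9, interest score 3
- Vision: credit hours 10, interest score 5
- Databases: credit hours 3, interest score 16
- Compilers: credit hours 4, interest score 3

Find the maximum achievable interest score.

Systems + Databases + Compilers: credit hours 9 + 3 + 4 = 16 ≤ 16, interest score 3 + 16 + 3 = 22.
Databases + Compilers: credit hours 3 + 4 = 7 ≤ 16, interest score 16 + 3 = 19.
Vision + Databases: credit hours 10 + 3 = 13 ≤ 16, interest score 5 + 16 = 21.
Best is Systems, Databases, and Compilers with total interest score 22.

22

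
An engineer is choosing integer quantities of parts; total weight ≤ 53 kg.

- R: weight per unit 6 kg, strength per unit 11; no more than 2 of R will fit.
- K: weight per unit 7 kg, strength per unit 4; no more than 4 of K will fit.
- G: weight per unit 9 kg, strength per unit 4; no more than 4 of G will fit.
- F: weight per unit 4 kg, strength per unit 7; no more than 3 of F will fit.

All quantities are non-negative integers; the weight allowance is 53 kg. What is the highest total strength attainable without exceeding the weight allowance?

Take 2×R, 4×K, and 3×F: weight 52 ≤ 53, strength 2·11 + 4·4 + 3·7 = 59.
R has the best ratio (11/6) and is taken to its limit of 2; remaining capacity is filled optimally with the others.

59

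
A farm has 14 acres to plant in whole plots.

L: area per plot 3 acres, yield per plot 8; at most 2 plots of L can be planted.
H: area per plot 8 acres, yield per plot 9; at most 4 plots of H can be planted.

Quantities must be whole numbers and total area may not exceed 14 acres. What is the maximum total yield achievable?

25

L has the best ratio (8/3); taking only L gives at most 2×8 = 16 (stopped by the supply cap of 2).
Mixing does better — 2×L and 1×H: area 14 ≤ 14, yield 2·8 + 1·9 = 25.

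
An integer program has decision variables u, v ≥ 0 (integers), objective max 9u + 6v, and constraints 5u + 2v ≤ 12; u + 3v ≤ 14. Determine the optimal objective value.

27

Relaxing integrality, the LP optimum is 32.31 at (u,v) = (0.615, 4.46), which is not an integer point.
(u,v)=(1,3): 5·1+2·3=11≤12, 1·1+3·3=10≤14, objective 27.
(u,v)=(0,4): 5·0+2·4=8≤12, 1·0+3·4=12≤14, objective 24.
(u,v)=(1,2): 5·1+2·2=9≤12, 1·1+3·2=7≤14, objective 21.
No feasible integer point exceeds 27.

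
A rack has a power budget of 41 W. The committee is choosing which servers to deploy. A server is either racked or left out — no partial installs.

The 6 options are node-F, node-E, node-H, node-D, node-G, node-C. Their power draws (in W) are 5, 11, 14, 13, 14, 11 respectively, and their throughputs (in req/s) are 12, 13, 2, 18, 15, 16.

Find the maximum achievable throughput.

Take node-F, node-E, node-D, and node-C: power draw 5 + 11 + 13 + 11 = 40 ≤ 41, throughput 12 + 13 + 18 + 16 = 59.
No other feasible combination does better.

59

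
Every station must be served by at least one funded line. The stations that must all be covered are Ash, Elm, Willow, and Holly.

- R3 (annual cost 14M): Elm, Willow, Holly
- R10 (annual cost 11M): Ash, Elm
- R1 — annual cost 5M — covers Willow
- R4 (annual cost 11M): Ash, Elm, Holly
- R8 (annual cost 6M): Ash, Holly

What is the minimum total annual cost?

16

The greedy cost-per-new-station heuristic would pick R8, R1, and R10 for 22, but a cheaper cover exists.
Choose R1 and R4: together they cover Ash, Elm, Willow, Holly — every station.
Total annual cost: 5 + 11 = 16.
No cover costs less than 16.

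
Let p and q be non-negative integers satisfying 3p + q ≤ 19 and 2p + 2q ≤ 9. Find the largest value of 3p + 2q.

(p,q)=(4,0): 3·4+1·0=12≤19, 2·4+2·0=8≤9, objective 12.
(p,q)=(3,1): 3·3+1·1=10≤19, 2·3+2·1=8≤9, objective 11.
(p,q)=(3,0): 3·3+1·0=9≤19, 2·3+2·0=6≤9, objective 9.
The best lattice point is (4,0), giving 12.

12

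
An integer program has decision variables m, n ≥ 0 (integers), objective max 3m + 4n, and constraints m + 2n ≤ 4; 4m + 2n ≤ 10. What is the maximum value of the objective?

(m,n)=(2,1): 1·2+2·1=4≤4, 4·2+2·1=10≤10, objective 10.
(m,n)=(1,1): 1·1+2·1=3≤4, 4·1+2·1=6≤10, objective 7.
(m,n)=(2,0): 1·2+2·0=2≤4, 4·2+2·0=8≤10, objective 6.
(m,n)=(1,0): 1·1+2·0=1≤4, 4·1+2·0=4≤10, objective 3.
Maximum is 10 at (m,n)=(2,1).

10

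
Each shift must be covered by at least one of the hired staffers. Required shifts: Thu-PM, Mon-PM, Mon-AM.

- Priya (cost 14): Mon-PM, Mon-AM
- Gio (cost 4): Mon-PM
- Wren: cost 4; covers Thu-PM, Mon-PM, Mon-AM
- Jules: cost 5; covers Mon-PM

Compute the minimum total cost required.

Wren alone covers Thu-PM, Mon-PM, Mon-AM — every shift.
Total cost: 4.
No cover costs less than 4.

4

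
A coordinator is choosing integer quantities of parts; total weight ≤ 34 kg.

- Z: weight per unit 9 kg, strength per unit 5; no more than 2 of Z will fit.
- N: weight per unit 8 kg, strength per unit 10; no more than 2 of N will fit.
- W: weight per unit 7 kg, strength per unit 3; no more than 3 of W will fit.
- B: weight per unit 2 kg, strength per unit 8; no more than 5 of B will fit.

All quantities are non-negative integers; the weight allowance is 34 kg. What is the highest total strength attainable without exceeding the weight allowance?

2×N, 1×W, and 5×B: weight 33 ≤ 34, strength 2·10 + 1·3 + 5·8 = 63.
2×N and 5×B: weight 26 ≤ 34, strength 2·10 + 5·8 = 60.
Best is 63.

63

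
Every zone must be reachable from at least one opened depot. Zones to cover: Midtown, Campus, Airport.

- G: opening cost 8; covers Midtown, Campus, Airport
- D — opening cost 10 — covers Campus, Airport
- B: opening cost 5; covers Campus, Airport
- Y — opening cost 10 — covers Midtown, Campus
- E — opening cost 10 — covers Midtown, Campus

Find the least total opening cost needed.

8

The greedy cost-per-new-zone heuristic would pick B and G for 13, but a cheaper cover exists.
G alone covers Midtown, Campus, Airport — every zone.
Total opening cost: 8.
No cover costs less than 8.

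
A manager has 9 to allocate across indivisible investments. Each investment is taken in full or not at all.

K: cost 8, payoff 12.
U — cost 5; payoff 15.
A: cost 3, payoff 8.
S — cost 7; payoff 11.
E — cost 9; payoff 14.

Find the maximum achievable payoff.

Allowing fractional choices, the relaxed optimum would be about 24.6, but investments are indivisible.
U: cost 5 ≤ 9, payoff 15.
U + A: cost 5 + 3 = 8 ≤ 9, payoff 15 + 8 = 23.
Best is U and A with total payoff 23.

23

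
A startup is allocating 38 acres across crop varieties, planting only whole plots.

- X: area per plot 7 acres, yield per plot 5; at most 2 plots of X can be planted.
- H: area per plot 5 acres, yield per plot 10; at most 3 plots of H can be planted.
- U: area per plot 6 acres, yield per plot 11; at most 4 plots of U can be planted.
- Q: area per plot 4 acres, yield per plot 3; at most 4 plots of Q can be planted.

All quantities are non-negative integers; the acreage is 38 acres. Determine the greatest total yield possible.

67

H has the best ratio (10/5); taking only H gives at most 3×10 = 30 (stopped by the supply cap of 3).
Mixing does better — 2×H, 4×U, and 1×Q: area 38 ≤ 38, yield 2·10 + 4·11 + 1·3 = 67.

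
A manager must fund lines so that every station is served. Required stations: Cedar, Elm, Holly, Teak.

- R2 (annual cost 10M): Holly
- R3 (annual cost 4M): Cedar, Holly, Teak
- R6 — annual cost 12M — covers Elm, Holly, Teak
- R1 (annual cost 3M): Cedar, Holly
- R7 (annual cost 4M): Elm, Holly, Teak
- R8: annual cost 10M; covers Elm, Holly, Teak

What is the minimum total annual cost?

7

This is a weighted set-cover instance.
The greedy cost-per-new-station heuristic would pick R3 and R7 for 8, but a cheaper cover exists.
Choose R1 and R7: together they cover Cedar, Elm, Holly, Teak — every station.
Total annual cost: 3 + 4 = 7.
No cover costs less than 7.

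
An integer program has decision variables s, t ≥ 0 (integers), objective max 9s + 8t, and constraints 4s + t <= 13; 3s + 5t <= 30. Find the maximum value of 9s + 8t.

50

(s,t)=(2,4) is feasible, giving 50.
(s,t)=(1,5) is feasible, giving 49.
(s,t)=(2,3) is feasible, giving 42.
No feasible integer point exceeds 50.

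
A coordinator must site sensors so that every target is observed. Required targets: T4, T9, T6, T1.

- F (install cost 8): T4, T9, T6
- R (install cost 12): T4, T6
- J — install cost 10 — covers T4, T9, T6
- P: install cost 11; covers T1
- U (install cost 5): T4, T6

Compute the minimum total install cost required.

Choose F and P: together they cover T4, T9, T6, T1 — every target.
Total install cost: 8 + 11 = 19.

19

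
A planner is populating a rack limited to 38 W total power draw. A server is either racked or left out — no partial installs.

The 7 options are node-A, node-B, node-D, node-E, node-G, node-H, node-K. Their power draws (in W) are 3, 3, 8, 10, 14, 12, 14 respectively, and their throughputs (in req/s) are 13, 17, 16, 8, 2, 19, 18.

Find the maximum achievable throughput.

73

This is an integer program with binary decision variables.
Allowing fractional choices, the relaxed optimum would be about 80.4, but servers are indivisible.
node-B + node-D + node-H + node-K: power draw 3 + 8 + 12 + 14 = 37 ≤ 38, throughput 17 + 16 + 19 + 18 = 70.
node-A + node-B + node-D + node-E + node-K: power draw 3 + 3 + 8 + 10 + 14 = 38 ≤ 38, throughput 13 + 17 + 16 + 8 + 18 = 72.
node-A + node-B + node-D + node-E + node-H: power draw 3 + 3 + 8 + 10 + 12 = 36 ≤ 38, throughput 13 + 17 + 16 + 8 + 19 = 73.
Best is node-A, node-B, node-D, node-E, and node-H with total throughput 73.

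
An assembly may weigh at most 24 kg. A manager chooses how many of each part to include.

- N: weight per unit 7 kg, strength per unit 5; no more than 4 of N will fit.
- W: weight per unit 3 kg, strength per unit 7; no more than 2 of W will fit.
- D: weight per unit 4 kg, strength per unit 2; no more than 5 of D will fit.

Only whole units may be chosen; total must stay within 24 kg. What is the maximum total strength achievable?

This is a bounded integer knapsack.
2×N, 2×W, and 1×D: weight 24 ≤ 24, strength 2·5 + 2·7 + 1·2 = 26.
2×N and 2×W: weight 20 ≤ 24, strength 2·5 + 2·7 = 24.
Best is 26.

26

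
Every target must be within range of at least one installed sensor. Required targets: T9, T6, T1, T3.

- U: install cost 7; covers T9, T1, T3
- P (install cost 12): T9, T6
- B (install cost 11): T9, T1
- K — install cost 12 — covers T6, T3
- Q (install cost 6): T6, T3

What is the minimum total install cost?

Choose U and Q: together they cover T9, T6, T1, T3 — every target.
Total install cost: 7 + 6 = 13.

13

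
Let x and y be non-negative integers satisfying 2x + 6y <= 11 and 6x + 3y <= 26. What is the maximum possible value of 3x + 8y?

(x,y)=(2,1) is feasible, giving 14.
(x,y)=(4,0) is feasible, giving 12.
(x,y)=(1,1) is feasible, giving 11.
(x,y)=(3,0) is feasible, giving 9.
Maximum is 14 at (x,y)=(2,1).

14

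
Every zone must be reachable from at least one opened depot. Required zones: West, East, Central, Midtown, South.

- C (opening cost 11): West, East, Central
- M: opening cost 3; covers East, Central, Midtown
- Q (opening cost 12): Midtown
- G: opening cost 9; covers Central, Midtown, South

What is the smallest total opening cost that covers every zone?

20

The greedy cost-per-new-zone heuristic would pick M, G, and C for 23, but a cheaper cover exists.
Choose C and G: together they cover West, East, Central, Midtown, South — every zone.
Total opening cost: 11 + 9 = 20.
No cover costs less than 20.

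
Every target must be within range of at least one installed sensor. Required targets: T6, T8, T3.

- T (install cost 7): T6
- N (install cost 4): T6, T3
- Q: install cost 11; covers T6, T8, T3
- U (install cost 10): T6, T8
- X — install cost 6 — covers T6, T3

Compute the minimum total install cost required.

11

The greedy cost-per-new-target heuristic would pick N and U for 14, but a cheaper cover exists.
Q alone covers T6, T8, T3 — every target.
Total install cost: 11.
No cover costs less than 11.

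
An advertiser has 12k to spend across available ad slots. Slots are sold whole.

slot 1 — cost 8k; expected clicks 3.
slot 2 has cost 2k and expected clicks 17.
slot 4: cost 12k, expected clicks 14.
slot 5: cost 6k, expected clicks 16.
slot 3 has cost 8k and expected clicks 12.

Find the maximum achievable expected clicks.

Allowing fractional choices, the relaxed optimum would be about 39.0, but ad slots are indivisible.
slot 2 + slot 5: cost 2 + 6 = 8 ≤ 12, expected clicks 17 + 16 = 33.
slot 2 + slot 3: cost 2 + 8 = 10 ≤ 12, expected clicks 17 + 12 = 29.
slot 1 + slot 2: cost 8 + 2 = 10 ≤ 12, expected clicks 3 + 17 = 20.
Best is slot 2 and slot 5 with total expected clicks 33.

33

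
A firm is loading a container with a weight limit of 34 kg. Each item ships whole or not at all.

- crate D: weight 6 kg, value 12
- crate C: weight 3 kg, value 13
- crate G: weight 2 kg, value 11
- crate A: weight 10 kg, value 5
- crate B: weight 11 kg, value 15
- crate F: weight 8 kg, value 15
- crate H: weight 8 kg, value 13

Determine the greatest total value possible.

67

This is an integer program with binary decision variables.
crate C + crate G + crate B + crate F + crate H: weight 3 + 2 + 11 + 8 + 8 = 32 ≤ 34, value 13 + 11 + 15 + 15 + 13 = 67.
crate D + crate C + crate G + crate F + crate H: weight 6 + 3 + 2 + 8 + 8 = 27 ≤ 34, value 12 + 13 + 11 + 15 + 13 = 64.
crate D + crate C + crate G + crate B + crate F: weight 6 + 3 + 2 + 11 + 8 = 30 ≤ 34, value 12 + 13 + 11 + 15 + 15 = 66.
Best is crate C, crate G, crate B, crate F, and crate H with total value 67.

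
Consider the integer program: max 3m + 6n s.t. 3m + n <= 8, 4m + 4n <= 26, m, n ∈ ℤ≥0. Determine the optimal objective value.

36

(m,n)=(0,6): 3·0+1·6=6≤8, 4·0+4·6=24≤26, objective 36.
(m,n)=(1,5): 3·1+1·5=8≤8, 4·1+4·5=24≤26, objective 33.
(m,n)=(0,5): 3·0+1·5=5≤8, 4·0+4·5=20≤26, objective 30.
No feasible integer point exceeds 36.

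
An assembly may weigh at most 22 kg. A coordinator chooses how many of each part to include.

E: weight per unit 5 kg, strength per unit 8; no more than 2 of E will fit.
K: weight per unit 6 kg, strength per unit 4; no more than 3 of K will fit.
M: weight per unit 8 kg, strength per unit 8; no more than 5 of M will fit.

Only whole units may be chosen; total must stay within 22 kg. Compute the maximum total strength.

E has the best ratio (8/5); taking only E gives at most 2×8 = 16 (stopped by the supply cap of 2).
Mixing does better — 1×E and 2×M: weight 21 ≤ 22, strength 1·8 + 2·8 = 24.

24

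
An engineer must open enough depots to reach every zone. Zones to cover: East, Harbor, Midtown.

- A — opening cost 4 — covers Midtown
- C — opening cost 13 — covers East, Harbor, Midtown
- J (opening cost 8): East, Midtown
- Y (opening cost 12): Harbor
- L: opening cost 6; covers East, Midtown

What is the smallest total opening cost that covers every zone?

The greedy cost-per-new-zone heuristic would pick L and Y for 18, but a cheaper cover exists.
C alone covers East, Harbor, Midtown — every zone.
Total opening cost: 13.
No cover costs less than 13.

13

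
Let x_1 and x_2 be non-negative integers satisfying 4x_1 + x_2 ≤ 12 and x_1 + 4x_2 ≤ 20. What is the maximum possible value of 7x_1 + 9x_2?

The continuous relaxation peaks at (1.87, 4.53) with value 53.87; rounding to a feasible lattice point costs some objective.
(x_1,x_2)=(2,4): 4·2+1·4=12≤12, 1·2+4·4=18≤20, objective 50.
(x_1,x_2)=(0,5): 4·0+1·5=5≤12, 1·0+4·5=20≤20, objective 45.
The best lattice point is (2,4), giving 50.

50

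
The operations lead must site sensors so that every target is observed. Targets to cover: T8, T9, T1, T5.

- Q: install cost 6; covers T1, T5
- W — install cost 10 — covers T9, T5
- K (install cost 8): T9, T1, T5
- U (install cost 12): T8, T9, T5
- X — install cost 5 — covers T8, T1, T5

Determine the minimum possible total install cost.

13

Choose K and X: together they cover T8, T9, T1, T5 — every target.
Total install cost: 8 + 5 = 13.
No cover costs less than 13.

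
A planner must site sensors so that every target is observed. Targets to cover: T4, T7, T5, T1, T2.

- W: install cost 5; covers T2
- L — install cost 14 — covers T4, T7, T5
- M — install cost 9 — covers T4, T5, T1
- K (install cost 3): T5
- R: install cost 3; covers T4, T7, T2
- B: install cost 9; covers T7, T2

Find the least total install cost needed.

12

The greedy cost-per-new-target heuristic would pick R, K, and M for 15, but a cheaper cover exists.
Choose M and R: together they cover T4, T7, T5, T1, T2 — every target.
Total install cost: 9 + 3 = 12.
No cover costs less than 12.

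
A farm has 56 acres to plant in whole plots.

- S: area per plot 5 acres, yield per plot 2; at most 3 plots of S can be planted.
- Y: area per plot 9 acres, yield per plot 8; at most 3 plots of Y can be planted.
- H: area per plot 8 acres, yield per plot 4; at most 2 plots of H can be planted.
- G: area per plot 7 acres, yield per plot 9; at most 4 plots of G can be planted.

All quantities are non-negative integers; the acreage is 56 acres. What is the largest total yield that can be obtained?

This is a bounded integer knapsack.
G has the best ratio (9/7); taking only G gives at most 4×9 = 36 (stopped by the supply cap of 4).
Mixing does better — 3×Y and 4×G: area 55 ≤ 56, yield 3·8 + 4·9 = 60.

60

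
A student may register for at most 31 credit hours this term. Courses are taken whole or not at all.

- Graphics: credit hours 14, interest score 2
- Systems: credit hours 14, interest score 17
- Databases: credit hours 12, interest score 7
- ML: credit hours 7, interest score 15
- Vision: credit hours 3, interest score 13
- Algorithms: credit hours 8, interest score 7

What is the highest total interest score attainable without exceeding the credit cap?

45

Treat it as a binary knapsack problem.
Allowing fractional choices, the relaxed optimum would be about 51.1, but courses are indivisible.
Databases + ML + Vision + Algorithms: credit hours 12 + 7 + 3 + 8 = 30 ≤ 31, interest score 7 + 15 + 13 + 7 = 42.
Systems + ML + Vision: credit hours 14 + 7 + 3 = 24 ≤ 31, interest score 17 + 15 + 13 = 45.
Best is Systems, ML, and Vision with total interest score 45.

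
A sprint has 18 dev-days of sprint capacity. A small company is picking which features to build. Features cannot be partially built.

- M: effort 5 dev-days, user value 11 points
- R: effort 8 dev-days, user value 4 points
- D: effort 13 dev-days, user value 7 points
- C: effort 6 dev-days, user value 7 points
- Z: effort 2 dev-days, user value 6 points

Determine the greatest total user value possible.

Take M, C, and Z: effort 5 + 6 + 2 = 13 ≤ 18, user value 11 + 7 + 6 = 24.
No other feasible combination does better.

24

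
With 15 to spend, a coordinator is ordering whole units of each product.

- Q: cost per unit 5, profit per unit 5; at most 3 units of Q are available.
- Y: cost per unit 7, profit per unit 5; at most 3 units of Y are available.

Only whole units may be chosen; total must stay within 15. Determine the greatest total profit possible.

15

2×Y: cost 14 ≤ 15, profit 2·5 = 10.
3×Q: cost 15 ≤ 15, profit 3·5 = 15.
Best is 15.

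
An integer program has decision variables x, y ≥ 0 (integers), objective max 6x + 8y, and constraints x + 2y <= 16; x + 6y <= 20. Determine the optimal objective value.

96

(x,y)=(16,0): 1·16+2·0=16≤16, 1·16+6·0=16≤20, objective 96.
(x,y)=(15,0): 1·15+2·0=15≤16, 1·15+6·0=15≤20, objective 90.
Maximum is 96 at (x,y)=(16,0).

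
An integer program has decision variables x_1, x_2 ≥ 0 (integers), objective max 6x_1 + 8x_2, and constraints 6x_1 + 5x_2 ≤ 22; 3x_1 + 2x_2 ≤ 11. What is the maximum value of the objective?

32

(x_1,x_2)=(0,4): 6·0+5·4=20≤22, 3·0+2·4=8≤11, objective 32.
(x_1,x_2)=(1,3): 6·1+5·3=21≤22, 3·1+2·3=9≤11, objective 30.
(x_1,x_2)=(0,3): 6·0+5·3=15≤22, 3·0+2·3=6≤11, objective 24.
The best lattice point is (0,4), giving 32.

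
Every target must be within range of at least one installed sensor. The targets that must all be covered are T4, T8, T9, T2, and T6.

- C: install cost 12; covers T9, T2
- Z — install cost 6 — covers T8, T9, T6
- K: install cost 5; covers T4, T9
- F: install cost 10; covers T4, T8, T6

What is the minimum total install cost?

22

The greedy cost-per-new-target heuristic would pick Z, K, and C for 23, but a cheaper cover exists.
Choose C and F: together they cover T4, T8, T9, T2, T6 — every target.
Total install cost: 12 + 10 = 22.
No cover costs less than 22.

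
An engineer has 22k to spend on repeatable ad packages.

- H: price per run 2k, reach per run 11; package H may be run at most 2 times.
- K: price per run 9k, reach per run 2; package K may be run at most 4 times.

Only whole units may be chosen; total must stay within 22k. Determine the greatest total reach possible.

Take 2×H and 2×K: price 22 ≤ 22, reach 2·11 + 2·2 = 26.
H has the best ratio (11/2) and is taken to its limit of 2; remaining capacity is filled optimally with the others.

26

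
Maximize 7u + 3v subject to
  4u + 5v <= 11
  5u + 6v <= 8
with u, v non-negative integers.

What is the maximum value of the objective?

The continuous relaxation peaks at (1.6, 0) with value 11.20; rounding to a feasible lattice point costs some objective.
(u,v)=(1,0) is feasible, giving 7.
(u,v)=(0,1) is feasible, giving 3.
No feasible integer point exceeds 7.

7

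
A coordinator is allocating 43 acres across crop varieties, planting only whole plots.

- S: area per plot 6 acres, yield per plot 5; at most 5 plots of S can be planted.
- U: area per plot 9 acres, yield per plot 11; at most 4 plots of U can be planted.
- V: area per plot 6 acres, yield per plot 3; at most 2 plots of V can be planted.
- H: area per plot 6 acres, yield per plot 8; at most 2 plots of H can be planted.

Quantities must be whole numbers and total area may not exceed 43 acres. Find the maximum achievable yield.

H has the best ratio (8/6); taking only H gives at most 2×8 = 16 (stopped by the supply cap of 2).
Mixing does better — 4×U and 1×H: area 42 ≤ 43, yield 4·11 + 1·8 = 52.

52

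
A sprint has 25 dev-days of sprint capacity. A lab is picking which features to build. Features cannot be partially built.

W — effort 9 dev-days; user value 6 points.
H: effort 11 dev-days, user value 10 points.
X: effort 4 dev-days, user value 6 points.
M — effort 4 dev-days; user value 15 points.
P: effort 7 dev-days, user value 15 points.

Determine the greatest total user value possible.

42

Allowing fractional choices, the relaxed optimum would be about 45.1, but features are indivisible.
X + M + P: effort 4 + 4 + 7 = 15 ≤ 25, user value 6 + 15 + 15 = 36.
W + X + M + P: effort 9 + 4 + 4 + 7 = 24 ≤ 25, user value 6 + 6 + 15 + 15 = 42.
H + M + P: effort 11 + 4 + 7 = 22 ≤ 25, user value 10 + 15 + 15 = 40.
Best is W, X, M, and P with total user value 42.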